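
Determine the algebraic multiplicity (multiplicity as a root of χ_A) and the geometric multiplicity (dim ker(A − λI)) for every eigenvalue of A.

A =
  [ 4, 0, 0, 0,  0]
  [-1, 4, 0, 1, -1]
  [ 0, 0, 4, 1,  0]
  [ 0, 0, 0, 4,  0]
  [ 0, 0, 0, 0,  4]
λ = 4: alg = 5, geom = 3

Step 1 — factor the characteristic polynomial to read off the algebraic multiplicities:
  χ_A(x) = (x - 4)^5

Step 2 — compute geometric multiplicities via the rank-nullity identity g(λ) = n − rank(A − λI):
  rank(A − (4)·I) = 2, so dim ker(A − (4)·I) = n − 2 = 3

Summary:
  λ = 4: algebraic multiplicity = 5, geometric multiplicity = 3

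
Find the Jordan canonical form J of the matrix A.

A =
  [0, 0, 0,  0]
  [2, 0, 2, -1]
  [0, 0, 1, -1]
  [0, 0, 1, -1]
J_3(0) ⊕ J_1(0)

The characteristic polynomial is
  det(x·I − A) = x^4

Eigenvalues and multiplicities (the geometric multiplicity of λ is n − rank(A − λI), which equals the number of Jordan blocks for λ):
  λ = 0: algebraic multiplicity = 4, geometric multiplicity = 2

Determining the block sizes for each eigenvalue:
  λ = 0: with am = 4 and gm = 2, the partition is not yet determined (e.g. several partitions of 4 into 2 parts exist). Let N = A − (0)·I. Computing rank(N^1) = 2, rank(N^2) = 1, rank(N^3) = 0; the number of blocks of size ≥ j is rank(N^{j−1}) − rank(N^j), giving [2, 1, 1]. So we have 1 block(s) of size 3, 1 block(s) of size 1 → block sizes [3, 1]

Assembling the blocks gives a Jordan form
J =
  [0, 1, 0, 0]
  [0, 0, 1, 0]
  [0, 0, 0, 0]
  [0, 0, 0, 0]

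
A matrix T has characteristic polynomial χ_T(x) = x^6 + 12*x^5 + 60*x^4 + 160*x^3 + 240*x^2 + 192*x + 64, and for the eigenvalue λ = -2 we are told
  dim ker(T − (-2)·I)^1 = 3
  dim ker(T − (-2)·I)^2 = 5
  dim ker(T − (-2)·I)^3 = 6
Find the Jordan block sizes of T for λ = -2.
Block sizes for λ = -2: [3, 2, 1]

From the dimensions of kernels of powers, the number of Jordan blocks of size at least j is d_j − d_{j−1} where d_j = dim ker(N^j) (with d_0 = 0). Computing the differences gives [3, 2, 1].
The number of blocks of size exactly k is (#blocks of size ≥ k) − (#blocks of size ≥ k + 1), so the partition is: 1 block(s) of size 1, 1 block(s) of size 2, 1 block(s) of size 3.
In nonincreasing order the block sizes are [3, 2, 1].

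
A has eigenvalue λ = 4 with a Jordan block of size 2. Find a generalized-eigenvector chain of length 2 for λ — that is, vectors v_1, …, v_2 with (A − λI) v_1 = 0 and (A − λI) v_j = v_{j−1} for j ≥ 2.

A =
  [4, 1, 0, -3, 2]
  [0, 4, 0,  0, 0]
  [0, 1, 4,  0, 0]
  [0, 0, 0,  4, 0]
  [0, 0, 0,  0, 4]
A Jordan chain for λ = 4 of length 2:
v_1 = (1, 0, 1, 0, 0)ᵀ
v_2 = (0, 1, 0, 0, 0)ᵀ

Let N = A − (4)·I. We want v_2 with N^2 v_2 = 0 but N^1 v_2 ≠ 0; then v_{j-1} := N · v_j for j = 2, …, 2.

Pick v_2 = (0, 1, 0, 0, 0)ᵀ.
Then v_1 = N · v_2 = (1, 0, 1, 0, 0)ᵀ.

Sanity check: (A − (4)·I) v_1 = (0, 0, 0, 0, 0)ᵀ = 0. ✓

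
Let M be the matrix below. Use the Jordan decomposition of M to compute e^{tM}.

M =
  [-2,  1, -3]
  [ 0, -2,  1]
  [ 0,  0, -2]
e^{tM} =
  [exp(-2*t), t*exp(-2*t), t^2*exp(-2*t)/2 - 3*t*exp(-2*t)]
  [0, exp(-2*t), t*exp(-2*t)]
  [0, 0, exp(-2*t)]

Strategy: write M = P · J · P⁻¹ where J is a Jordan canonical form, so e^{tM} = P · e^{tJ} · P⁻¹, and e^{tJ} can be computed block-by-block.

M has Jordan form
J =
  [-2,  1,  0]
  [ 0, -2,  1]
  [ 0,  0, -2]
(up to reordering of blocks).

Per-block formulas:
  For a 3×3 Jordan block J_3(-2): exp(t · J_3(-2)) = e^(-2t)·(I + t·N + (t^2/2)·N^2), where N is the 3×3 nilpotent shift.

After assembling e^{tJ} and conjugating by P, we get:

e^{tM} =
  [exp(-2*t), t*exp(-2*t), t^2*exp(-2*t)/2 - 3*t*exp(-2*t)]
  [0, exp(-2*t), t*exp(-2*t)]
  [0, 0, exp(-2*t)]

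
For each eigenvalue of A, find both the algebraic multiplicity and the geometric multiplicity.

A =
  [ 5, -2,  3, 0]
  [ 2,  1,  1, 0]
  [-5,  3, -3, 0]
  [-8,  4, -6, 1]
λ = 1: alg = 4, geom = 2

Step 1 — factor the characteristic polynomial to read off the algebraic multiplicities:
  χ_A(x) = (x - 1)^4

Step 2 — compute geometric multiplicities via the rank-nullity identity g(λ) = n − rank(A − λI):
  rank(A − (1)·I) = 2, so dim ker(A − (1)·I) = n − 2 = 2

Summary:
  λ = 1: algebraic multiplicity = 4, geometric multiplicity = 2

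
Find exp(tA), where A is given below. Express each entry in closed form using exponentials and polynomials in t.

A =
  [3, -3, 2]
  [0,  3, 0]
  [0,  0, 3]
e^{tA} =
  [exp(3*t), -3*t*exp(3*t), 2*t*exp(3*t)]
  [0, exp(3*t), 0]
  [0, 0, exp(3*t)]

Strategy: write A = P · J · P⁻¹ where J is a Jordan canonical form, so e^{tA} = P · e^{tJ} · P⁻¹, and e^{tJ} can be computed block-by-block.

A has Jordan form
J =
  [3, 1, 0]
  [0, 3, 0]
  [0, 0, 3]
(up to reordering of blocks).

Per-block formulas:
  For a 2×2 Jordan block J_2(3): exp(t · J_2(3)) = e^(3t)·(I + t·N), where N is the 2×2 nilpotent shift.
  For a 1×1 block at λ = 3: exp(t · [3]) = [e^(3t)].

After assembling e^{tJ} and conjugating by P, we get:

e^{tA} =
  [exp(3*t), -3*t*exp(3*t), 2*t*exp(3*t)]
  [0, exp(3*t), 0]
  [0, 0, exp(3*t)]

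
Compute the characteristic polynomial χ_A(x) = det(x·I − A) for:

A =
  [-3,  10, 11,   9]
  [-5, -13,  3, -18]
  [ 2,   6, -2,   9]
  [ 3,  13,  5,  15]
x^4 + 3*x^3 - 27*x^2 - 135*x - 162

Expanding det(x·I − A) (e.g. by cofactor expansion or by noting that A is similar to its Jordan form J, which has the same characteristic polynomial as A) gives
  χ_A(x) = x^4 + 3*x^3 - 27*x^2 - 135*x - 162
which factors as (x - 6)*(x + 3)^3. The eigenvalues (with algebraic multiplicities) are λ = -3 with multiplicity 3, λ = 6 with multiplicity 1.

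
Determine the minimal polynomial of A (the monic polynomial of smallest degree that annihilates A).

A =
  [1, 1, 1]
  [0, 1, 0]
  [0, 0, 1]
x^2 - 2*x + 1

The characteristic polynomial is χ_A(x) = (x - 1)^3, so the eigenvalues are known. The minimal polynomial is
  m_A(x) = Π_λ (x − λ)^{k_λ}
where k_λ is the size of the *largest* Jordan block for λ (equivalently, the smallest k with (A − λI)^k v = 0 for every generalised eigenvector v of λ).

  λ = 1: largest Jordan block has size 2, contributing (x − 1)^2

So m_A(x) = (x - 1)^2 = x^2 - 2*x + 1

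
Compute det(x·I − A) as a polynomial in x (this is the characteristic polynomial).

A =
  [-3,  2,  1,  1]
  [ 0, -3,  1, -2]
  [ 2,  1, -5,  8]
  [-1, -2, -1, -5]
x^4 + 16*x^3 + 96*x^2 + 256*x + 256

Expanding det(x·I − A) (e.g. by cofactor expansion or by noting that A is similar to its Jordan form J, which has the same characteristic polynomial as A) gives
  χ_A(x) = x^4 + 16*x^3 + 96*x^2 + 256*x + 256
which factors as (x + 4)^4. The eigenvalues (with algebraic multiplicities) are λ = -4 with multiplicity 4.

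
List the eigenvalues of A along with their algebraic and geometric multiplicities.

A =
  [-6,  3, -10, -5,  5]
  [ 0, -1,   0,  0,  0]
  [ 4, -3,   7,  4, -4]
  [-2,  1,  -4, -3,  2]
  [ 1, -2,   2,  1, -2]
λ = -1: alg = 5, geom = 3

Step 1 — factor the characteristic polynomial to read off the algebraic multiplicities:
  χ_A(x) = (x + 1)^5

Step 2 — compute geometric multiplicities via the rank-nullity identity g(λ) = n − rank(A − λI):
  rank(A − (-1)·I) = 2, so dim ker(A − (-1)·I) = n − 2 = 3

Summary:
  λ = -1: algebraic multiplicity = 5, geometric multiplicity = 3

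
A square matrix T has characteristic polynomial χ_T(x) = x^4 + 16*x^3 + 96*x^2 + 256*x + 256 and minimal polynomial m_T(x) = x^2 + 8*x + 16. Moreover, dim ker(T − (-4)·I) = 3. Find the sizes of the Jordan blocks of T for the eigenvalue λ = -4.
Block sizes for λ = -4: [2, 1, 1]

Step 1 — from the characteristic polynomial, algebraic multiplicity of λ = -4 is 4. From dim ker(T − (-4)·I) = 3, there are exactly 3 Jordan blocks for λ = -4.
Step 2 — from the minimal polynomial, the factor (x + 4)^2 tells us the largest block for λ = -4 has size 2.
Step 3 — with total size 4, 3 blocks, and largest block 2, the block sizes (in nonincreasing order) are [2, 1, 1].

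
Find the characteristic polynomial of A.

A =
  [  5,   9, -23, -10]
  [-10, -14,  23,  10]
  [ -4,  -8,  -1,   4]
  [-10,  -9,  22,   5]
x^4 + 5*x^3 - 27*x^2 - 189*x - 270

Expanding det(x·I − A) (e.g. by cofactor expansion or by noting that A is similar to its Jordan form J, which has the same characteristic polynomial as A) gives
  χ_A(x) = x^4 + 5*x^3 - 27*x^2 - 189*x - 270
which factors as (x - 6)*(x + 3)^2*(x + 5). The eigenvalues (with algebraic multiplicities) are λ = -5 with multiplicity 1, λ = -3 with multiplicity 2, λ = 6 with multiplicity 1.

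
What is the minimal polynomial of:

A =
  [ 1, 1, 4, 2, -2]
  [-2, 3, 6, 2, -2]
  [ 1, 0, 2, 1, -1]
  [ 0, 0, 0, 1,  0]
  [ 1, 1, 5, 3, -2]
x^2 - 2*x + 1

The characteristic polynomial is χ_A(x) = (x - 1)^5, so the eigenvalues are known. The minimal polynomial is
  m_A(x) = Π_λ (x − λ)^{k_λ}
where k_λ is the size of the *largest* Jordan block for λ (equivalently, the smallest k with (A − λI)^k v = 0 for every generalised eigenvector v of λ).

  λ = 1: largest Jordan block has size 2, contributing (x − 1)^2

So m_A(x) = (x - 1)^2 = x^2 - 2*x + 1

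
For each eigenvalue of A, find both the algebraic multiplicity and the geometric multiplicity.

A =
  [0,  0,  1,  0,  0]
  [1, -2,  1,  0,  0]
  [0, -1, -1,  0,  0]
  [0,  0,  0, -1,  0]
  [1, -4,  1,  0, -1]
λ = -1: alg = 5, geom = 3

Step 1 — factor the characteristic polynomial to read off the algebraic multiplicities:
  χ_A(x) = (x + 1)^5

Step 2 — compute geometric multiplicities via the rank-nullity identity g(λ) = n − rank(A − λI):
  rank(A − (-1)·I) = 2, so dim ker(A − (-1)·I) = n − 2 = 3

Summary:
  λ = -1: algebraic multiplicity = 5, geometric multiplicity = 3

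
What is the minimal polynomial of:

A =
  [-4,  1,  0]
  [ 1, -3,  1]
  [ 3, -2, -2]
x^3 + 9*x^2 + 27*x + 27

The characteristic polynomial is χ_A(x) = (x + 3)^3, so the eigenvalues are known. The minimal polynomial is
  m_A(x) = Π_λ (x − λ)^{k_λ}
where k_λ is the size of the *largest* Jordan block for λ (equivalently, the smallest k with (A − λI)^k v = 0 for every generalised eigenvector v of λ).

  λ = -3: largest Jordan block has size 3, contributing (x + 3)^3

So m_A(x) = (x + 3)^3 = x^3 + 9*x^2 + 27*x + 27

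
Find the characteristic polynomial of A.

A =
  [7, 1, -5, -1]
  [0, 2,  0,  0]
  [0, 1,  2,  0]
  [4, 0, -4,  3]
x^4 - 14*x^3 + 69*x^2 - 140*x + 100

Expanding det(x·I − A) (e.g. by cofactor expansion or by noting that A is similar to its Jordan form J, which has the same characteristic polynomial as A) gives
  χ_A(x) = x^4 - 14*x^3 + 69*x^2 - 140*x + 100
which factors as (x - 5)^2*(x - 2)^2. The eigenvalues (with algebraic multiplicities) are λ = 2 with multiplicity 2, λ = 5 with multiplicity 2.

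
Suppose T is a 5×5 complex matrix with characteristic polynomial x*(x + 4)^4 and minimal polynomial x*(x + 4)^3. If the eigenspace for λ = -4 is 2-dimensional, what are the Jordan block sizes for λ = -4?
Block sizes for λ = -4: [3, 1]

Step 1 — from the characteristic polynomial, algebraic multiplicity of λ = -4 is 4. From dim ker(T − (-4)·I) = 2, there are exactly 2 Jordan blocks for λ = -4.
Step 2 — from the minimal polynomial, the factor (x + 4)^3 tells us the largest block for λ = -4 has size 3.
Step 3 — with total size 4, 2 blocks, and largest block 3, the block sizes (in nonincreasing order) are [3, 1].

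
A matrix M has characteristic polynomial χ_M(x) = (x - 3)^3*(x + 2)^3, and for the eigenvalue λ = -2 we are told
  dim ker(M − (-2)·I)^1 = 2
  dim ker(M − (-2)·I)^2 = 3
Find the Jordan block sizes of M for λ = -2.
Block sizes for λ = -2: [2, 1]

From the dimensions of kernels of powers, the number of Jordan blocks of size at least j is d_j − d_{j−1} where d_j = dim ker(N^j) (with d_0 = 0). Computing the differences gives [2, 1].
The number of blocks of size exactly k is (#blocks of size ≥ k) − (#blocks of size ≥ k + 1), so the partition is: 1 block(s) of size 1, 1 block(s) of size 2.
In nonincreasing order the block sizes are [2, 1].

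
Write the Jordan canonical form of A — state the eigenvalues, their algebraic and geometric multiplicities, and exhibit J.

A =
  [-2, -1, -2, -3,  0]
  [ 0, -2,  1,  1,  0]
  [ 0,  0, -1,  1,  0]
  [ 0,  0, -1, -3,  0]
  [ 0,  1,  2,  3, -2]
J_2(-2) ⊕ J_2(-2) ⊕ J_1(-2)

The characteristic polynomial is
  det(x·I − A) = x^5 + 10*x^4 + 40*x^3 + 80*x^2 + 80*x + 32 = (x + 2)^5

Eigenvalues and multiplicities (the geometric multiplicity of λ is n − rank(A − λI), which equals the number of Jordan blocks for λ):
  λ = -2: algebraic multiplicity = 5, geometric multiplicity = 3

Determining the block sizes for each eigenvalue:
  λ = -2: with am = 5 and gm = 3, the partition is not yet determined (e.g. several partitions of 5 into 3 parts exist). Let N = A − (-2)·I. Computing rank(N^1) = 2, rank(N^2) = 0; the number of blocks of size ≥ j is rank(N^{j−1}) − rank(N^j), giving [3, 2]. So we have 2 block(s) of size 2, 1 block(s) of size 1 → block sizes [2, 2, 1]

Assembling the blocks gives a Jordan form
J =
  [-2,  1,  0,  0,  0]
  [ 0, -2,  0,  0,  0]
  [ 0,  0, -2,  1,  0]
  [ 0,  0,  0, -2,  0]
  [ 0,  0,  0,  0, -2]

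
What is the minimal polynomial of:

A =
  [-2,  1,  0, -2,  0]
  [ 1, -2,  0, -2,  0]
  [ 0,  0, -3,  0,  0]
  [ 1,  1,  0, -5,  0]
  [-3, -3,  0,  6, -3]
x^2 + 6*x + 9

The characteristic polynomial is χ_A(x) = (x + 3)^5, so the eigenvalues are known. The minimal polynomial is
  m_A(x) = Π_λ (x − λ)^{k_λ}
where k_λ is the size of the *largest* Jordan block for λ (equivalently, the smallest k with (A − λI)^k v = 0 for every generalised eigenvector v of λ).

  λ = -3: largest Jordan block has size 2, contributing (x + 3)^2

So m_A(x) = (x + 3)^2 = x^2 + 6*x + 9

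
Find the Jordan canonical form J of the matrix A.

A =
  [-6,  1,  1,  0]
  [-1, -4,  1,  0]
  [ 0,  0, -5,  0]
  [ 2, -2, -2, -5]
J_2(-5) ⊕ J_1(-5) ⊕ J_1(-5)

The characteristic polynomial is
  det(x·I − A) = x^4 + 20*x^3 + 150*x^2 + 500*x + 625 = (x + 5)^4

Eigenvalues and multiplicities (the geometric multiplicity of λ is n − rank(A − λI), which equals the number of Jordan blocks for λ):
  λ = -5: algebraic multiplicity = 4, geometric multiplicity = 3

Determining the block sizes for each eigenvalue:
  λ = -5: 3 blocks summing to 4 forces exactly one block of size 2 and the rest size 1 → block sizes [2, 1, 1]

Assembling the blocks gives a Jordan form
J =
  [-5,  1,  0,  0]
  [ 0, -5,  0,  0]
  [ 0,  0, -5,  0]
  [ 0,  0,  0, -5]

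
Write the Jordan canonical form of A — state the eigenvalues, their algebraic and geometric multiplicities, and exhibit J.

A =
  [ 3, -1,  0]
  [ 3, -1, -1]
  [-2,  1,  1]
J_3(1)

The characteristic polynomial is
  det(x·I − A) = x^3 - 3*x^2 + 3*x - 1 = (x - 1)^3

Eigenvalues and multiplicities (the geometric multiplicity of λ is n − rank(A − λI), which equals the number of Jordan blocks for λ):
  λ = 1: algebraic multiplicity = 3, geometric multiplicity = 1

Determining the block sizes for each eigenvalue:
  λ = 1: one block (gm = 1), so the single block has size am = 3 → block sizes [3]

Assembling the blocks gives a Jordan form
J =
  [1, 1, 0]
  [0, 1, 1]
  [0, 0, 1]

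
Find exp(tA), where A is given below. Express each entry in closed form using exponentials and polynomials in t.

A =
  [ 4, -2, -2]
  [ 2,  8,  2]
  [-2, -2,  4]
e^{tA} =
  [exp(4*t), -exp(6*t) + exp(4*t), -exp(6*t) + exp(4*t)]
  [exp(6*t) - exp(4*t), 2*exp(6*t) - exp(4*t), exp(6*t) - exp(4*t)]
  [-exp(6*t) + exp(4*t), -exp(6*t) + exp(4*t), exp(4*t)]

Strategy: write A = P · J · P⁻¹ where J is a Jordan canonical form, so e^{tA} = P · e^{tJ} · P⁻¹, and e^{tJ} can be computed block-by-block.

A has Jordan form
J =
  [4, 0, 0]
  [0, 6, 0]
  [0, 0, 6]
(up to reordering of blocks).

Per-block formulas:
  For a 1×1 block at λ = 4: exp(t · [4]) = [e^(4t)].
  For a 1×1 block at λ = 6: exp(t · [6]) = [e^(6t)].

After assembling e^{tJ} and conjugating by P, we get:

e^{tA} =
  [exp(4*t), -exp(6*t) + exp(4*t), -exp(6*t) + exp(4*t)]
  [exp(6*t) - exp(4*t), 2*exp(6*t) - exp(4*t), exp(6*t) - exp(4*t)]
  [-exp(6*t) + exp(4*t), -exp(6*t) + exp(4*t), exp(4*t)]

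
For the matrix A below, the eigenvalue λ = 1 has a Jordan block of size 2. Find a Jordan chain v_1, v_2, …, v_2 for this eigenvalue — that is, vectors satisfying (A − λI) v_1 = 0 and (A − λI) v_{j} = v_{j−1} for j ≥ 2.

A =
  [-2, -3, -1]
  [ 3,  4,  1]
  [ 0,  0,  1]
A Jordan chain for λ = 1 of length 2:
v_1 = (-3, 3, 0)ᵀ
v_2 = (1, 0, 0)ᵀ

Let N = A − (1)·I. We want v_2 with N^2 v_2 = 0 but N^1 v_2 ≠ 0; then v_{j-1} := N · v_j for j = 2, …, 2.

Pick v_2 = (1, 0, 0)ᵀ.
Then v_1 = N · v_2 = (-3, 3, 0)ᵀ.

Sanity check: (A − (1)·I) v_1 = (0, 0, 0)ᵀ = 0. ✓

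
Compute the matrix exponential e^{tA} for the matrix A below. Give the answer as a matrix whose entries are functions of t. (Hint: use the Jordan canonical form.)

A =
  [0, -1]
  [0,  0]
e^{tA} =
  [1, -t]
  [0, 1]

Strategy: write A = P · J · P⁻¹ where J is a Jordan canonical form, so e^{tA} = P · e^{tJ} · P⁻¹, and e^{tJ} can be computed block-by-block.

A has Jordan form
J =
  [0, 1]
  [0, 0]
(up to reordering of blocks).

Per-block formulas:
  For a 2×2 Jordan block J_2(0): exp(t · J_2(0)) = e^(0t)·(I + t·N), where N is the 2×2 nilpotent shift.

After assembling e^{tJ} and conjugating by P, we get:

e^{tA} =
  [1, -t]
  [0, 1]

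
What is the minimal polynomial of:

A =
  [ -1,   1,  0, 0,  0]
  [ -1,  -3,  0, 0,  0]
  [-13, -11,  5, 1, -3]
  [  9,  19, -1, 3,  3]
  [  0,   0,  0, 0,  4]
x^4 - 4*x^3 - 12*x^2 + 32*x + 64

The characteristic polynomial is χ_A(x) = (x - 4)^3*(x + 2)^2, so the eigenvalues are known. The minimal polynomial is
  m_A(x) = Π_λ (x − λ)^{k_λ}
where k_λ is the size of the *largest* Jordan block for λ (equivalently, the smallest k with (A − λI)^k v = 0 for every generalised eigenvector v of λ).

  λ = -2: largest Jordan block has size 2, contributing (x + 2)^2
  λ = 4: largest Jordan block has size 2, contributing (x − 4)^2

So m_A(x) = (x - 4)^2*(x + 2)^2 = x^4 - 4*x^3 - 12*x^2 + 32*x + 64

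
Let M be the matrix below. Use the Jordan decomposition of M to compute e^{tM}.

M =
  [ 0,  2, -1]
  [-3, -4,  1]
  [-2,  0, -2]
e^{tM} =
  [2*t*exp(-2*t) + exp(-2*t), 2*t*exp(-2*t), -t*exp(-2*t)]
  [-t^2*exp(-2*t) - 3*t*exp(-2*t), -t^2*exp(-2*t) - 2*t*exp(-2*t) + exp(-2*t), t^2*exp(-2*t)/2 + t*exp(-2*t)]
  [-2*t^2*exp(-2*t) - 2*t*exp(-2*t), -2*t^2*exp(-2*t), t^2*exp(-2*t) + exp(-2*t)]

Strategy: write M = P · J · P⁻¹ where J is a Jordan canonical form, so e^{tM} = P · e^{tJ} · P⁻¹, and e^{tJ} can be computed block-by-block.

M has Jordan form
J =
  [-2,  1,  0]
  [ 0, -2,  1]
  [ 0,  0, -2]
(up to reordering of blocks).

Per-block formulas:
  For a 3×3 Jordan block J_3(-2): exp(t · J_3(-2)) = e^(-2t)·(I + t·N + (t^2/2)·N^2), where N is the 3×3 nilpotent shift.

After assembling e^{tJ} and conjugating by P, we get:

e^{tM} =
  [2*t*exp(-2*t) + exp(-2*t), 2*t*exp(-2*t), -t*exp(-2*t)]
  [-t^2*exp(-2*t) - 3*t*exp(-2*t), -t^2*exp(-2*t) - 2*t*exp(-2*t) + exp(-2*t), t^2*exp(-2*t)/2 + t*exp(-2*t)]
  [-2*t^2*exp(-2*t) - 2*t*exp(-2*t), -2*t^2*exp(-2*t), t^2*exp(-2*t) + exp(-2*t)]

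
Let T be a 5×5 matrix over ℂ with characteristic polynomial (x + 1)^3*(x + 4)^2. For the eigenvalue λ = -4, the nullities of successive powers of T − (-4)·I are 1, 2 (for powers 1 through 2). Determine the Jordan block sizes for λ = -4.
Block sizes for λ = -4: [2]

From the dimensions of kernels of powers, the number of Jordan blocks of size at least j is d_j − d_{j−1} where d_j = dim ker(N^j) (with d_0 = 0). Computing the differences gives [1, 1].
The number of blocks of size exactly k is (#blocks of size ≥ k) − (#blocks of size ≥ k + 1), so the partition is: 1 block(s) of size 2.
In nonincreasing order the block sizes are [2].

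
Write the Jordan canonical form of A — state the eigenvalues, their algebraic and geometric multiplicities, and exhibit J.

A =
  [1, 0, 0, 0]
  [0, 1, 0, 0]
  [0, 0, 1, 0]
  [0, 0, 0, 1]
J_1(1) ⊕ J_1(1) ⊕ J_1(1) ⊕ J_1(1)

The characteristic polynomial is
  det(x·I − A) = x^4 - 4*x^3 + 6*x^2 - 4*x + 1 = (x - 1)^4

Eigenvalues and multiplicities (the geometric multiplicity of λ is n − rank(A − λI), which equals the number of Jordan blocks for λ):
  λ = 1: algebraic multiplicity = 4, geometric multiplicity = 4

Determining the block sizes for each eigenvalue:
  λ = 1: gm = am = 4, so every block has size 1 → block sizes [1, 1, 1, 1]

Assembling the blocks gives a Jordan form
J =
  [1, 0, 0, 0]
  [0, 1, 0, 0]
  [0, 0, 1, 0]
  [0, 0, 0, 1]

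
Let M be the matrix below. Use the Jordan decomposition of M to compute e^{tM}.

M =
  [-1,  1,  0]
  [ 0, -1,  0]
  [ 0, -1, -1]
e^{tM} =
  [exp(-t), t*exp(-t), 0]
  [0, exp(-t), 0]
  [0, -t*exp(-t), exp(-t)]

Strategy: write M = P · J · P⁻¹ where J is a Jordan canonical form, so e^{tM} = P · e^{tJ} · P⁻¹, and e^{tJ} can be computed block-by-block.

M has Jordan form
J =
  [-1,  1,  0]
  [ 0, -1,  0]
  [ 0,  0, -1]
(up to reordering of blocks).

Per-block formulas:
  For a 2×2 Jordan block J_2(-1): exp(t · J_2(-1)) = e^(-1t)·(I + t·N), where N is the 2×2 nilpotent shift.
  For a 1×1 block at λ = -1: exp(t · [-1]) = [e^(-1t)].

After assembling e^{tJ} and conjugating by P, we get:

e^{tM} =
  [exp(-t), t*exp(-t), 0]
  [0, exp(-t), 0]
  [0, -t*exp(-t), exp(-t)]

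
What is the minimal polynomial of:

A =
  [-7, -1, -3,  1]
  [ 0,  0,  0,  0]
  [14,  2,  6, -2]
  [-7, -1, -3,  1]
x^2

The characteristic polynomial is χ_A(x) = x^4, so the eigenvalues are known. The minimal polynomial is
  m_A(x) = Π_λ (x − λ)^{k_λ}
where k_λ is the size of the *largest* Jordan block for λ (equivalently, the smallest k with (A − λI)^k v = 0 for every generalised eigenvector v of λ).

  λ = 0: largest Jordan block has size 2, contributing (x − 0)^2

So m_A(x) = x^2 = x^2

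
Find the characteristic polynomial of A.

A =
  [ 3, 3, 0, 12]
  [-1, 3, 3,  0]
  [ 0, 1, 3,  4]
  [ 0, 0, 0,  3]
x^4 - 12*x^3 + 54*x^2 - 108*x + 81

Expanding det(x·I − A) (e.g. by cofactor expansion or by noting that A is similar to its Jordan form J, which has the same characteristic polynomial as A) gives
  χ_A(x) = x^4 - 12*x^3 + 54*x^2 - 108*x + 81
which factors as (x - 3)^4. The eigenvalues (with algebraic multiplicities) are λ = 3 with multiplicity 4.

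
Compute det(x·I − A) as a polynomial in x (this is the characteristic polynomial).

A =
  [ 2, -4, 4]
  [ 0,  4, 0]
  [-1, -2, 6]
x^3 - 12*x^2 + 48*x - 64

Expanding det(x·I − A) (e.g. by cofactor expansion or by noting that A is similar to its Jordan form J, which has the same characteristic polynomial as A) gives
  χ_A(x) = x^3 - 12*x^2 + 48*x - 64
which factors as (x - 4)^3. The eigenvalues (with algebraic multiplicities) are λ = 4 with multiplicity 3.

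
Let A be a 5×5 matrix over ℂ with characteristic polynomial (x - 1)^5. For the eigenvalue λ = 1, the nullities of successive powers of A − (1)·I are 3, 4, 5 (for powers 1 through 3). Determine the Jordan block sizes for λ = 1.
Block sizes for λ = 1: [3, 1, 1]

From the dimensions of kernels of powers, the number of Jordan blocks of size at least j is d_j − d_{j−1} where d_j = dim ker(N^j) (with d_0 = 0). Computing the differences gives [3, 1, 1].
The number of blocks of size exactly k is (#blocks of size ≥ k) − (#blocks of size ≥ k + 1), so the partition is: 2 block(s) of size 1, 1 block(s) of size 3.
In nonincreasing order the block sizes are [3, 1, 1].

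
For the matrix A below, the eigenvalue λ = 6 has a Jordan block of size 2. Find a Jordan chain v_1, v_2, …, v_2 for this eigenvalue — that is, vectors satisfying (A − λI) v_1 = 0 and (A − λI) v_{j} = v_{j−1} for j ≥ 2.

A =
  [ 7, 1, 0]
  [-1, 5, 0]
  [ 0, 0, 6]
A Jordan chain for λ = 6 of length 2:
v_1 = (1, -1, 0)ᵀ
v_2 = (1, 0, 0)ᵀ

Let N = A − (6)·I. We want v_2 with N^2 v_2 = 0 but N^1 v_2 ≠ 0; then v_{j-1} := N · v_j for j = 2, …, 2.

Pick v_2 = (1, 0, 0)ᵀ.
Then v_1 = N · v_2 = (1, -1, 0)ᵀ.

Sanity check: (A − (6)·I) v_1 = (0, 0, 0)ᵀ = 0. ✓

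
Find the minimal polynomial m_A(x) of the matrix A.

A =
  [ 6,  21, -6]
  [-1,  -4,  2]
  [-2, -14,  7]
x^2 - 6*x + 9

The characteristic polynomial is χ_A(x) = (x - 3)^3, so the eigenvalues are known. The minimal polynomial is
  m_A(x) = Π_λ (x − λ)^{k_λ}
where k_λ is the size of the *largest* Jordan block for λ (equivalently, the smallest k with (A − λI)^k v = 0 for every generalised eigenvector v of λ).

  λ = 3: largest Jordan block has size 2, contributing (x − 3)^2

So m_A(x) = (x - 3)^2 = x^2 - 6*x + 9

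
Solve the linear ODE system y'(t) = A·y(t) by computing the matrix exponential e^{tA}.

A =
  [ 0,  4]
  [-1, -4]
e^{tA} =
  [2*t*exp(-2*t) + exp(-2*t), 4*t*exp(-2*t)]
  [-t*exp(-2*t), -2*t*exp(-2*t) + exp(-2*t)]

Strategy: write A = P · J · P⁻¹ where J is a Jordan canonical form, so e^{tA} = P · e^{tJ} · P⁻¹, and e^{tJ} can be computed block-by-block.

A has Jordan form
J =
  [-2,  1]
  [ 0, -2]
(up to reordering of blocks).

Per-block formulas:
  For a 2×2 Jordan block J_2(-2): exp(t · J_2(-2)) = e^(-2t)·(I + t·N), where N is the 2×2 nilpotent shift.

After assembling e^{tJ} and conjugating by P, we get:

e^{tA} =
  [2*t*exp(-2*t) + exp(-2*t), 4*t*exp(-2*t)]
  [-t*exp(-2*t), -2*t*exp(-2*t) + exp(-2*t)]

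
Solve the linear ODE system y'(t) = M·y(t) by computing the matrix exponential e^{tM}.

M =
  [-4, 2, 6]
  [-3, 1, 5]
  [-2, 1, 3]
e^{tM} =
  [-t^2 - 4*t + 1, 2*t, 2*t^2 + 6*t]
  [-t^2/2 - 3*t, t + 1, t^2 + 5*t]
  [-t^2/2 - 2*t, t, t^2 + 3*t + 1]

Strategy: write M = P · J · P⁻¹ where J is a Jordan canonical form, so e^{tM} = P · e^{tJ} · P⁻¹, and e^{tJ} can be computed block-by-block.

M has Jordan form
J =
  [0, 1, 0]
  [0, 0, 1]
  [0, 0, 0]
(up to reordering of blocks).

Per-block formulas:
  For a 3×3 Jordan block J_3(0): exp(t · J_3(0)) = e^(0t)·(I + t·N + (t^2/2)·N^2), where N is the 3×3 nilpotent shift.

After assembling e^{tJ} and conjugating by P, we get:

e^{tM} =
  [-t^2 - 4*t + 1, 2*t, 2*t^2 + 6*t]
  [-t^2/2 - 3*t, t + 1, t^2 + 5*t]
  [-t^2/2 - 2*t, t, t^2 + 3*t + 1]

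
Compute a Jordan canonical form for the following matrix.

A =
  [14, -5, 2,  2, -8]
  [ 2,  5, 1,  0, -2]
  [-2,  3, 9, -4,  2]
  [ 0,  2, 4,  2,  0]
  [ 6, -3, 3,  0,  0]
J_3(6) ⊕ J_1(6) ⊕ J_1(6)

The characteristic polynomial is
  det(x·I − A) = x^5 - 30*x^4 + 360*x^3 - 2160*x^2 + 6480*x - 7776 = (x - 6)^5

Eigenvalues and multiplicities (the geometric multiplicity of λ is n − rank(A − λI), which equals the number of Jordan blocks for λ):
  λ = 6: algebraic multiplicity = 5, geometric multiplicity = 3

Determining the block sizes for each eigenvalue:
  λ = 6: with am = 5 and gm = 3, the partition is not yet determined (e.g. several partitions of 5 into 3 parts exist). Let N = A − (6)·I. Computing rank(N^1) = 2, rank(N^2) = 1, rank(N^3) = 0; the number of blocks of size ≥ j is rank(N^{j−1}) − rank(N^j), giving [3, 1, 1]. So we have 1 block(s) of size 3, 2 block(s) of size 1 → block sizes [3, 1, 1]

Assembling the blocks gives a Jordan form
J =
  [6, 1, 0, 0, 0]
  [0, 6, 1, 0, 0]
  [0, 0, 6, 0, 0]
  [0, 0, 0, 6, 0]
  [0, 0, 0, 0, 6]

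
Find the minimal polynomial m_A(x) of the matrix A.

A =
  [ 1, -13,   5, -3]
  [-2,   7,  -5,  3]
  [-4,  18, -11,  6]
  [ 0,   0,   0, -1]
x^3 + 3*x^2 + 3*x + 1

The characteristic polynomial is χ_A(x) = (x + 1)^4, so the eigenvalues are known. The minimal polynomial is
  m_A(x) = Π_λ (x − λ)^{k_λ}
where k_λ is the size of the *largest* Jordan block for λ (equivalently, the smallest k with (A − λI)^k v = 0 for every generalised eigenvector v of λ).

  λ = -1: largest Jordan block has size 3, contributing (x + 1)^3

So m_A(x) = (x + 1)^3 = x^3 + 3*x^2 + 3*x + 1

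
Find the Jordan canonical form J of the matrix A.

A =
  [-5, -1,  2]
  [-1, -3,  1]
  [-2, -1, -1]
J_3(-3)

The characteristic polynomial is
  det(x·I − A) = x^3 + 9*x^2 + 27*x + 27 = (x + 3)^3

Eigenvalues and multiplicities (the geometric multiplicity of λ is n − rank(A − λI), which equals the number of Jordan blocks for λ):
  λ = -3: algebraic multiplicity = 3, geometric multiplicity = 1

Determining the block sizes for each eigenvalue:
  λ = -3: one block (gm = 1), so the single block has size am = 3 → block sizes [3]

Assembling the blocks gives a Jordan form
J =
  [-3,  1,  0]
  [ 0, -3,  1]
  [ 0,  0, -3]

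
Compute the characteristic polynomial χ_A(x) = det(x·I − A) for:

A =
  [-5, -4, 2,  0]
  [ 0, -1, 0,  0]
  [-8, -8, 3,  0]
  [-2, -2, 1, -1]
x^4 + 4*x^3 + 6*x^2 + 4*x + 1

Expanding det(x·I − A) (e.g. by cofactor expansion or by noting that A is similar to its Jordan form J, which has the same characteristic polynomial as A) gives
  χ_A(x) = x^4 + 4*x^3 + 6*x^2 + 4*x + 1
which factors as (x + 1)^4. The eigenvalues (with algebraic multiplicities) are λ = -1 with multiplicity 4.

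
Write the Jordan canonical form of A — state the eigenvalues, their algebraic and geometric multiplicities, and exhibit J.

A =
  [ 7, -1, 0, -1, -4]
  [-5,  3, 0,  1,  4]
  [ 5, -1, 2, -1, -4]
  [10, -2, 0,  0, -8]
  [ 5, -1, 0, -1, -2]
J_2(2) ⊕ J_1(2) ⊕ J_1(2) ⊕ J_1(2)

The characteristic polynomial is
  det(x·I − A) = x^5 - 10*x^4 + 40*x^3 - 80*x^2 + 80*x - 32 = (x - 2)^5

Eigenvalues and multiplicities (the geometric multiplicity of λ is n − rank(A − λI), which equals the number of Jordan blocks for λ):
  λ = 2: algebraic multiplicity = 5, geometric multiplicity = 4

Determining the block sizes for each eigenvalue:
  λ = 2: 4 blocks summing to 5 forces exactly one block of size 2 and the rest size 1 → block sizes [2, 1, 1, 1]

Assembling the blocks gives a Jordan form
J =
  [2, 1, 0, 0, 0]
  [0, 2, 0, 0, 0]
  [0, 0, 2, 0, 0]
  [0, 0, 0, 2, 0]
  [0, 0, 0, 0, 2]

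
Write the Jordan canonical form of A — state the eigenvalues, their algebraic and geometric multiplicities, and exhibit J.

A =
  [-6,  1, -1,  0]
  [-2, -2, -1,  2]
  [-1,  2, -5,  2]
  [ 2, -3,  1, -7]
J_3(-5) ⊕ J_1(-5)

The characteristic polynomial is
  det(x·I − A) = x^4 + 20*x^3 + 150*x^2 + 500*x + 625 = (x + 5)^4

Eigenvalues and multiplicities (the geometric multiplicity of λ is n − rank(A − λI), which equals the number of Jordan blocks for λ):
  λ = -5: algebraic multiplicity = 4, geometric multiplicity = 2

Determining the block sizes for each eigenvalue:
  λ = -5: with am = 4 and gm = 2, the partition is not yet determined (e.g. several partitions of 4 into 2 parts exist). Let N = A − (-5)·I. Computing rank(N^1) = 2, rank(N^2) = 1, rank(N^3) = 0; the number of blocks of size ≥ j is rank(N^{j−1}) − rank(N^j), giving [2, 1, 1]. So we have 1 block(s) of size 3, 1 block(s) of size 1 → block sizes [3, 1]

Assembling the blocks gives a Jordan form
J =
  [-5,  1,  0,  0]
  [ 0, -5,  1,  0]
  [ 0,  0, -5,  0]
  [ 0,  0,  0, -5]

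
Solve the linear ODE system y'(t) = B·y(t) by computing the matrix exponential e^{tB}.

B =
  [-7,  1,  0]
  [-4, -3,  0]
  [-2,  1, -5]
e^{tB} =
  [-2*t*exp(-5*t) + exp(-5*t), t*exp(-5*t), 0]
  [-4*t*exp(-5*t), 2*t*exp(-5*t) + exp(-5*t), 0]
  [-2*t*exp(-5*t), t*exp(-5*t), exp(-5*t)]

Strategy: write B = P · J · P⁻¹ where J is a Jordan canonical form, so e^{tB} = P · e^{tJ} · P⁻¹, and e^{tJ} can be computed block-by-block.

B has Jordan form
J =
  [-5,  1,  0]
  [ 0, -5,  0]
  [ 0,  0, -5]
(up to reordering of blocks).

Per-block formulas:
  For a 2×2 Jordan block J_2(-5): exp(t · J_2(-5)) = e^(-5t)·(I + t·N), where N is the 2×2 nilpotent shift.
  For a 1×1 block at λ = -5: exp(t · [-5]) = [e^(-5t)].

After assembling e^{tJ} and conjugating by P, we get:

e^{tB} =
  [-2*t*exp(-5*t) + exp(-5*t), t*exp(-5*t), 0]
  [-4*t*exp(-5*t), 2*t*exp(-5*t) + exp(-5*t), 0]
  [-2*t*exp(-5*t), t*exp(-5*t), exp(-5*t)]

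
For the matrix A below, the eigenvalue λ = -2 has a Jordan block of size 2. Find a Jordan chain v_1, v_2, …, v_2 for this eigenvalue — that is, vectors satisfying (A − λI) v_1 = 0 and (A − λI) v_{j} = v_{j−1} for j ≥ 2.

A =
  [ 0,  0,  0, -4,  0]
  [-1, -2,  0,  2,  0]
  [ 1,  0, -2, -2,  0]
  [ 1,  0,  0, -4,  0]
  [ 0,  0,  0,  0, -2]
A Jordan chain for λ = -2 of length 2:
v_1 = (2, -1, 1, 1, 0)ᵀ
v_2 = (1, 0, 0, 0, 0)ᵀ

Let N = A − (-2)·I. We want v_2 with N^2 v_2 = 0 but N^1 v_2 ≠ 0; then v_{j-1} := N · v_j for j = 2, …, 2.

Pick v_2 = (1, 0, 0, 0, 0)ᵀ.
Then v_1 = N · v_2 = (2, -1, 1, 1, 0)ᵀ.

Sanity check: (A − (-2)·I) v_1 = (0, 0, 0, 0, 0)ᵀ = 0. ✓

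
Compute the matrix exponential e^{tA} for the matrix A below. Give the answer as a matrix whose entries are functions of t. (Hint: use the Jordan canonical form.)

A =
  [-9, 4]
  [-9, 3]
e^{tA} =
  [-6*t*exp(-3*t) + exp(-3*t), 4*t*exp(-3*t)]
  [-9*t*exp(-3*t), 6*t*exp(-3*t) + exp(-3*t)]

Strategy: write A = P · J · P⁻¹ where J is a Jordan canonical form, so e^{tA} = P · e^{tJ} · P⁻¹, and e^{tJ} can be computed block-by-block.

A has Jordan form
J =
  [-3,  1]
  [ 0, -3]
(up to reordering of blocks).

Per-block formulas:
  For a 2×2 Jordan block J_2(-3): exp(t · J_2(-3)) = e^(-3t)·(I + t·N), where N is the 2×2 nilpotent shift.

After assembling e^{tJ} and conjugating by P, we get:

e^{tA} =
  [-6*t*exp(-3*t) + exp(-3*t), 4*t*exp(-3*t)]
  [-9*t*exp(-3*t), 6*t*exp(-3*t) + exp(-3*t)]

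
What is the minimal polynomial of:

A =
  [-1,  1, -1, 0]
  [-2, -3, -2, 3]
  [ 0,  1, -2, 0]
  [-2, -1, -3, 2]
x^3 + 3*x^2 + 3*x + 1

The characteristic polynomial is χ_A(x) = (x + 1)^4, so the eigenvalues are known. The minimal polynomial is
  m_A(x) = Π_λ (x − λ)^{k_λ}
where k_λ is the size of the *largest* Jordan block for λ (equivalently, the smallest k with (A − λI)^k v = 0 for every generalised eigenvector v of λ).

  λ = -1: largest Jordan block has size 3, contributing (x + 1)^3

So m_A(x) = (x + 1)^3 = x^3 + 3*x^2 + 3*x + 1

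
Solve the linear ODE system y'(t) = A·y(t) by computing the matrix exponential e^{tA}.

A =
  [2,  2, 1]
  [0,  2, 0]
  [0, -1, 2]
e^{tA} =
  [exp(2*t), -t^2*exp(2*t)/2 + 2*t*exp(2*t), t*exp(2*t)]
  [0, exp(2*t), 0]
  [0, -t*exp(2*t), exp(2*t)]

Strategy: write A = P · J · P⁻¹ where J is a Jordan canonical form, so e^{tA} = P · e^{tJ} · P⁻¹, and e^{tJ} can be computed block-by-block.

A has Jordan form
J =
  [2, 1, 0]
  [0, 2, 1]
  [0, 0, 2]
(up to reordering of blocks).

Per-block formulas:
  For a 3×3 Jordan block J_3(2): exp(t · J_3(2)) = e^(2t)·(I + t·N + (t^2/2)·N^2), where N is the 3×3 nilpotent shift.

After assembling e^{tJ} and conjugating by P, we get:

e^{tA} =
  [exp(2*t), -t^2*exp(2*t)/2 + 2*t*exp(2*t), t*exp(2*t)]
  [0, exp(2*t), 0]
  [0, -t*exp(2*t), exp(2*t)]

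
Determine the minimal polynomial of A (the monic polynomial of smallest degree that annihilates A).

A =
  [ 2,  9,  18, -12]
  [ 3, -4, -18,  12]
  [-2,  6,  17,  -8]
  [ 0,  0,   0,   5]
x^2 - 10*x + 25

The characteristic polynomial is χ_A(x) = (x - 5)^4, so the eigenvalues are known. The minimal polynomial is
  m_A(x) = Π_λ (x − λ)^{k_λ}
where k_λ is the size of the *largest* Jordan block for λ (equivalently, the smallest k with (A − λI)^k v = 0 for every generalised eigenvector v of λ).

  λ = 5: largest Jordan block has size 2, contributing (x − 5)^2

So m_A(x) = (x - 5)^2 = x^2 - 10*x + 25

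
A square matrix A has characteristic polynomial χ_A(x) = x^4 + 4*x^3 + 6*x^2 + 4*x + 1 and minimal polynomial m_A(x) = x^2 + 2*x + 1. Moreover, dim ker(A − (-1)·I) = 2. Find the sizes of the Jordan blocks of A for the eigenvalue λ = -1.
Block sizes for λ = -1: [2, 2]

Step 1 — from the characteristic polynomial, algebraic multiplicity of λ = -1 is 4. From dim ker(A − (-1)·I) = 2, there are exactly 2 Jordan blocks for λ = -1.
Step 2 — from the minimal polynomial, the factor (x + 1)^2 tells us the largest block for λ = -1 has size 2.
Step 3 — with total size 4, 2 blocks, and largest block 2, the block sizes (in nonincreasing order) are [2, 2].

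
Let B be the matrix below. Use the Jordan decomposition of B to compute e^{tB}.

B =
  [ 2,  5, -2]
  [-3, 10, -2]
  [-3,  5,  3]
e^{tB} =
  [-3*t*exp(5*t) + exp(5*t), 5*t*exp(5*t), -2*t*exp(5*t)]
  [-3*t*exp(5*t), 5*t*exp(5*t) + exp(5*t), -2*t*exp(5*t)]
  [-3*t*exp(5*t), 5*t*exp(5*t), -2*t*exp(5*t) + exp(5*t)]

Strategy: write B = P · J · P⁻¹ where J is a Jordan canonical form, so e^{tB} = P · e^{tJ} · P⁻¹, and e^{tJ} can be computed block-by-block.

B has Jordan form
J =
  [5, 1, 0]
  [0, 5, 0]
  [0, 0, 5]
(up to reordering of blocks).

Per-block formulas:
  For a 2×2 Jordan block J_2(5): exp(t · J_2(5)) = e^(5t)·(I + t·N), where N is the 2×2 nilpotent shift.
  For a 1×1 block at λ = 5: exp(t · [5]) = [e^(5t)].

After assembling e^{tJ} and conjugating by P, we get:

e^{tB} =
  [-3*t*exp(5*t) + exp(5*t), 5*t*exp(5*t), -2*t*exp(5*t)]
  [-3*t*exp(5*t), 5*t*exp(5*t) + exp(5*t), -2*t*exp(5*t)]
  [-3*t*exp(5*t), 5*t*exp(5*t), -2*t*exp(5*t) + exp(5*t)]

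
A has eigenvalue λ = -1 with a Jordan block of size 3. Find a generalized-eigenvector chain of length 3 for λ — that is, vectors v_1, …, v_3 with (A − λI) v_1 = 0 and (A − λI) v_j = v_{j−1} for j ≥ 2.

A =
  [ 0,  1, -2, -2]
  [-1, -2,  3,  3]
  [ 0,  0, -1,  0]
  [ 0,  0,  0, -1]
A Jordan chain for λ = -1 of length 3:
v_1 = (1, -1, 0, 0)ᵀ
v_2 = (-2, 3, 0, 0)ᵀ
v_3 = (0, 0, 1, 0)ᵀ

Let N = A − (-1)·I. We want v_3 with N^3 v_3 = 0 but N^2 v_3 ≠ 0; then v_{j-1} := N · v_j for j = 3, …, 2.

Pick v_3 = (0, 0, 1, 0)ᵀ.
Then v_2 = N · v_3 = (-2, 3, 0, 0)ᵀ.
Then v_1 = N · v_2 = (1, -1, 0, 0)ᵀ.

Sanity check: (A − (-1)·I) v_1 = (0, 0, 0, 0)ᵀ = 0. ✓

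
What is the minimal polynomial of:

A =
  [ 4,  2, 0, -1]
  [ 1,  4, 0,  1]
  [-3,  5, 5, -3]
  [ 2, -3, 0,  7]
x^3 - 15*x^2 + 75*x - 125

The characteristic polynomial is χ_A(x) = (x - 5)^4, so the eigenvalues are known. The minimal polynomial is
  m_A(x) = Π_λ (x − λ)^{k_λ}
where k_λ is the size of the *largest* Jordan block for λ (equivalently, the smallest k with (A − λI)^k v = 0 for every generalised eigenvector v of λ).

  λ = 5: largest Jordan block has size 3, contributing (x − 5)^3

So m_A(x) = (x - 5)^3 = x^3 - 15*x^2 + 75*x - 125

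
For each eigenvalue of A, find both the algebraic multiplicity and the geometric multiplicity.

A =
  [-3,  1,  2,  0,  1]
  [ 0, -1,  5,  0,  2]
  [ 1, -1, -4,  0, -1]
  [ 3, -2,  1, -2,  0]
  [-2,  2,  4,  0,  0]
λ = -2: alg = 5, geom = 2

Step 1 — factor the characteristic polynomial to read off the algebraic multiplicities:
  χ_A(x) = (x + 2)^5

Step 2 — compute geometric multiplicities via the rank-nullity identity g(λ) = n − rank(A − λI):
  rank(A − (-2)·I) = 3, so dim ker(A − (-2)·I) = n − 3 = 2

Summary:
  λ = -2: algebraic multiplicity = 5, geometric multiplicity = 2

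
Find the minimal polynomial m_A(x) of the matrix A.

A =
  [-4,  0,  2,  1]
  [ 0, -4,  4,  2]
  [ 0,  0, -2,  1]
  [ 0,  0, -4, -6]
x^2 + 8*x + 16

The characteristic polynomial is χ_A(x) = (x + 4)^4, so the eigenvalues are known. The minimal polynomial is
  m_A(x) = Π_λ (x − λ)^{k_λ}
where k_λ is the size of the *largest* Jordan block for λ (equivalently, the smallest k with (A − λI)^k v = 0 for every generalised eigenvector v of λ).

  λ = -4: largest Jordan block has size 2, contributing (x + 4)^2

So m_A(x) = (x + 4)^2 = x^2 + 8*x + 16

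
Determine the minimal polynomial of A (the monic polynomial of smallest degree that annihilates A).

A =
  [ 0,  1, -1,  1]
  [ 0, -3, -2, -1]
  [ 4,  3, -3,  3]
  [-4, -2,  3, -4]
x^4 + 10*x^3 + 36*x^2 + 56*x + 32

The characteristic polynomial is χ_A(x) = (x + 2)^3*(x + 4), so the eigenvalues are known. The minimal polynomial is
  m_A(x) = Π_λ (x − λ)^{k_λ}
where k_λ is the size of the *largest* Jordan block for λ (equivalently, the smallest k with (A − λI)^k v = 0 for every generalised eigenvector v of λ).

  λ = -4: largest Jordan block has size 1, contributing (x + 4)
  λ = -2: largest Jordan block has size 3, contributing (x + 2)^3

So m_A(x) = (x + 2)^3*(x + 4) = x^4 + 10*x^3 + 36*x^2 + 56*x + 32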